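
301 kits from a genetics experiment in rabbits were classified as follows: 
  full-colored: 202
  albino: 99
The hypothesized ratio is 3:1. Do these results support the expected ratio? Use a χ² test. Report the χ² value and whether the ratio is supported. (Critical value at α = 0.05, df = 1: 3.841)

9.994; not consistent

Under the 3:1 hypothesis (Σ ratio = 4, N = 301):
  full-colored: 301 × 3/4 = 225.75
  albino: 301 × 1/4 = 75.25
χ² = Σ (O − E)² / E
  full-colored: (202 − 225.75)² / 225.75 = 2.4986
  albino: (99 − 75.25)² / 75.25 = 7.4958
χ² = 2.4986 + 7.4958 = 9.9944 ≈ 9.994
Degrees of freedom = 2 − 1 = 1; critical value at α = 0.05 is 3.841.
Since 9.994 > 3.841, we reject the null hypothesis — the data do not fit the 3:1 ratio.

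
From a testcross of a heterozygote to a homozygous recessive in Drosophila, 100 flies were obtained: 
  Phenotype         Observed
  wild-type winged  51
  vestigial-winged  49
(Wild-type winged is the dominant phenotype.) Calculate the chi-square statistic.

0.040

A testcross of a heterozygote (Aa × aa) gives a 1:1 phenotypic ratio.
The 1:1 ratio has 2 parts, so with N = 100 the expected counts are:
  wild-type winged: 100 × 1/2 = 50
  vestigial-winged: 100 × 1/2 = 50
χ² = Σ (O − E)² / E
  wild-type winged: (51 − 50)² / 50 = 0.0200
  vestigial-winged: (49 − 50)² / 50 = 0.0200
χ² = 0.0200 + 0.0200 = 0.040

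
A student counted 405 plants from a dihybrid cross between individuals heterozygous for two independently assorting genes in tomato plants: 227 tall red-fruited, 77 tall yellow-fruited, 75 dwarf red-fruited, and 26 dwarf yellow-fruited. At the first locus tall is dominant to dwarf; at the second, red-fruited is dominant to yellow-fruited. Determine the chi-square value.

0.048

A dihybrid F₂ with independent assortment and complete dominance at both loci gives a 9:3:3:1 phenotypic ratio.
Expected counts for N = 405 under a 9:3:3:1 ratio (total parts = 16):
  tall red-fruited: 405 × 9/16 = 227.8125
  tall yellow-fruited: 405 × 3/16 = 75.9375
  dwarf red-fruited: 405 × 3/16 = 75.9375
  dwarf yellow-fruited: 405 × 1/16 = 25.3125
χ² = Σ (O − E)² / E
  tall red-fruited: (227 − 227.8125)² / 227.8125 = 0.0029
  tall yellow-fruited: (77 − 75.9375)² / 75.9375 = 0.0149
  dwarf red-fruited: (75 − 75.9375)² / 75.9375 = 0.0116
  dwarf yellow-fruited: (26 − 25.3125)² / 25.3125 = 0.0187
χ² = 0.0029 + 0.0149 + 0.0116 + 0.0187 = 0.0481 ≈ 0.048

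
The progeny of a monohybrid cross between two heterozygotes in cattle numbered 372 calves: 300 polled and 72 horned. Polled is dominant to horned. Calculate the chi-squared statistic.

6.323

For a monohybrid cross between heterozygotes with complete dominance, the expected phenotypic ratio is 3:1.
The 3:1 ratio has 4 parts, so with N = 372 the expected counts are:
  polled: 372 × 3/4 = 279
  horned: 372 × 1/4 = 93
χ² = Σ (O − E)² / E
  polled: (300 − 279)² / 279 = 1.5806
  horned: (72 − 93)² / 93 = 4.7419
χ² = 1.5806 + 4.7419 = 6.3225 ≈ 6.323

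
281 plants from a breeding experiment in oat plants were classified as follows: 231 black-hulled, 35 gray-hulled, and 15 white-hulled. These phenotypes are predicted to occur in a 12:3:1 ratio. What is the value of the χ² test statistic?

8.257

Under the 12:3:1 hypothesis (Σ ratio = 16, N = 281):
  black-hulled: 281 × 12/16 = 210.75
  gray-hulled: 281 × 3/16 = 52.6875
  white-hulled: 281 × 1/16 = 17.5625
χ² = Σ (O − E)² / E
  black-hulled: (231 − 210.75)² / 210.75 = 1.9457
  gray-hulled: (35 − 52.6875)² / 52.6875 = 5.9378
  white-hulled: (15 − 17.5625)² / 17.5625 = 0.3739
χ² = 1.9457 + 5.9378 + 0.3739 = 8.2574 ≈ 8.257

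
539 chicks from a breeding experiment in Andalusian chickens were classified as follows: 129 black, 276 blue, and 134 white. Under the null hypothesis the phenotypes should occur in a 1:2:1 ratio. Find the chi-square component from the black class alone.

0.245

Total ratio parts = 4. Expected numbers out of 539:
  black: 539 × 1/4 = 134.75
  blue: 539 × 2/4 = 269.5
  white: 539 × 1/4 = 134.75
Contribution of black: (129 − 134.75)² / 134.75 = 0.2454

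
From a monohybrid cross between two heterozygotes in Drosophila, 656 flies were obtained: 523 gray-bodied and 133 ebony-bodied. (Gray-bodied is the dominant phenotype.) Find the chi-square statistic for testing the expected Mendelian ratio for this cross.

7.813

For a monohybrid cross between heterozygotes with complete dominance, the expected phenotypic ratio is 3:1.
Expected counts for N = 656 under a 3:1 ratio (total parts = 4):
  gray-bodied: 656 × 3/4 = 492
  ebony-bodied: 656 × 1/4 = 164
χ² = Σ (O − E)² / E
  gray-bodied: (523 − 492)² / 492 = 1.9533
  ebony-bodied: (133 − 164)² / 164 = 5.8598
χ² = 1.9533 + 5.8598 = 7.8131 ≈ 7.813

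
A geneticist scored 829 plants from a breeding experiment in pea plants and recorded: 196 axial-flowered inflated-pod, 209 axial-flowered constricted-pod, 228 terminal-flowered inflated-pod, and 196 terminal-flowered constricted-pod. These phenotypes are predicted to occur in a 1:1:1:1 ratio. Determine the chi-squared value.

3.314

Expected counts for N = 829 under a 1:1:1:1 ratio (total parts = 4):
  axial-flowered inflated-pod: 829 × 1/4 = 207.25
  axial-flowered constricted-pod: 829 × 1/4 = 207.25
  terminal-flowered inflated-pod: 829 × 1/4 = 207.25
  terminal-flowered constricted-pod: 829 × 1/4 = 207.25
χ² = Σ (O − E)² / E
  axial-flowered inflated-pod: (196 − 207.25)² / 207.25 = 0.6107
  axial-flowered constricted-pod: (209 − 207.25)² / 207.25 = 0.0148
  terminal-flowered inflated-pod: (228 − 207.25)² / 207.25 = 2.0775
  terminal-flowered constricted-pod: (196 − 207.25)² / 207.25 = 0.6107
χ² = 0.6107 + 0.0148 + 2.0775 + 0.6107 = 3.3137 ≈ 3.314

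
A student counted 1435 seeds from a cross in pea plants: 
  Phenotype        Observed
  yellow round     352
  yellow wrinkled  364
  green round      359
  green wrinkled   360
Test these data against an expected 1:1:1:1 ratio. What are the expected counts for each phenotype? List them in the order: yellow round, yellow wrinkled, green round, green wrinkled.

358.75, 358.75, 358.75, 358.75

Under the 1:1:1:1 hypothesis (Σ ratio = 4, N = 1435):
  yellow round: 1435 × 1/4 = 358.75
  yellow wrinkled: 1435 × 1/4 = 358.75
  green round: 1435 × 1/4 = 358.75
  green wrinkled: 1435 × 1/4 = 358.75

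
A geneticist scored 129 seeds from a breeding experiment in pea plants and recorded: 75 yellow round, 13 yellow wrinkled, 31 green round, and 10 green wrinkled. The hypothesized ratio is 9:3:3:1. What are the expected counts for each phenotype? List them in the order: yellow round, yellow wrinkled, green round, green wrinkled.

72.5625, 24.1875, 24.1875, 8.0625

Total ratio parts = 16. Expected numbers out of 129:
  yellow round: 129 × 9/16 = 72.5625
  yellow wrinkled: 129 × 3/16 = 24.1875
  green round: 129 × 3/16 = 24.1875
  green wrinkled: 129 × 1/16 = 8.0625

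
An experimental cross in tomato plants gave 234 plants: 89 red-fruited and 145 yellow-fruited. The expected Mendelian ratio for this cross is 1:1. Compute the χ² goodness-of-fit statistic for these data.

13.402

Total ratio parts = 2. Expected numbers out of 234:
  red-fruited: 234 × 1/2 = 117
  yellow-fruited: 234 × 1/2 = 117
χ² = Σ (O − E)² / E
  red-fruited: (89 − 117)² / 117 = 6.7009
  yellow-fruited: (145 − 117)² / 117 = 6.7009
χ² = 6.7009 + 6.7009 = 13.4018 ≈ 13.402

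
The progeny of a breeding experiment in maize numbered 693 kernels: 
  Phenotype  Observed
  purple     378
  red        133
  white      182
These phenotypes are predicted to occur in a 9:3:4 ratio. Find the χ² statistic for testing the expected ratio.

0.872

Expected counts for N = 693 under a 9:3:4 ratio (total parts = 16):
  purple: 693 × 9/16 = 389.8125
  red: 693 × 3/16 = 129.9375
  white: 693 × 4/16 = 173.25
χ² = Σ (O − E)² / E
  purple: (378 − 389.8125)² / 389.8125 = 0.3580
  red: (133 − 129.9375)² / 129.9375 = 0.0722
  white: (182 − 173.25)² / 173.25 = 0.4419
χ² = 0.3580 + 0.0722 + 0.4419 = 0.8721 ≈ 0.872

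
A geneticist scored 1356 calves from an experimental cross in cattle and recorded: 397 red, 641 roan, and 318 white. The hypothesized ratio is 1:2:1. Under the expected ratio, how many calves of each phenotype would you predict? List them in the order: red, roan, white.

Total ratio parts = 4. Expected numbers out of 1356:
  red: 1356 × 1/4 = 339
  roan: 1356 × 2/4 = 678
  white: 1356 × 1/4 = 339

339, 678, 339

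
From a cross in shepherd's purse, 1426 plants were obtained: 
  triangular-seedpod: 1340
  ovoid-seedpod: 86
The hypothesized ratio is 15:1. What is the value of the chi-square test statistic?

The 15:1 ratio has 16 parts, so with N = 1426 the expected counts are:
  triangular-seedpod: 1426 × 15/16 = 1336.875
  ovoid-seedpod: 1426 × 1/16 = 89.125
χ² = Σ (O − E)² / E
  triangular-seedpod: (1340 − 1336.875)² / 1336.875 = 0.0073
  ovoid-seedpod: (86 − 89.125)² / 89.125 = 0.1096
χ² = 0.0073 + 0.1096 = 0.1169 ≈ 0.117

0.117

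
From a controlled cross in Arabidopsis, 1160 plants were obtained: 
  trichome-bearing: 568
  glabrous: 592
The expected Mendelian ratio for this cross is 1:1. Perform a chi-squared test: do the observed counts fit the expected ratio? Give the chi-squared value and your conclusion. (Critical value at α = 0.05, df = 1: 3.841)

0.497; consistent

Expected counts for N = 1160 under a 1:1 ratio (total parts = 2):
  trichome-bearing: 1160 × 1/2 = 580
  glabrous: 1160 × 1/2 = 580
χ² = Σ (O − E)² / E
  trichome-bearing: (568 − 580)² / 580 = 0.2483
  glabrous: (592 − 580)² / 580 = 0.2483
χ² = 0.2483 + 0.2483 = 0.4966 ≈ 0.497
Degrees of freedom = 2 − 1 = 1; critical value at α = 0.05 is 3.841.
Since 0.497 < 3.841, we fail to reject the null hypothesis — the data are consistent with the 1:1 ratio.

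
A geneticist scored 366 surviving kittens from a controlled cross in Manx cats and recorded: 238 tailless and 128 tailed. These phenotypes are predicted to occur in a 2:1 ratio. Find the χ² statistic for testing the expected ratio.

The 2:1 ratio has 3 parts, so with N = 366 the expected counts are:
  tailless: 366 × 2/3 = 244
  tailed: 366 × 1/3 = 122
χ² = Σ (O − E)² / E
  tailless: (238 − 244)² / 244 = 0.1475
  tailed: (128 − 122)² / 122 = 0.2951
χ² = 0.1475 + 0.2951 = 0.4426 ≈ 0.443

0.443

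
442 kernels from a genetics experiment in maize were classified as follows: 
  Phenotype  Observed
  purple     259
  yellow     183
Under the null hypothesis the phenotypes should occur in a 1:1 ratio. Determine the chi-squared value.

The 1:1 ratio has 2 parts, so with N = 442 the expected counts are:
  purple: 442 × 1/2 = 221
  yellow: 442 × 1/2 = 221
χ² = Σ (O − E)² / E
  purple: (259 − 221)² / 221 = 6.5339
  yellow: (183 − 221)² / 221 = 6.5339
χ² = 6.5339 + 6.5339 = 13.0678 ≈ 13.068

13.068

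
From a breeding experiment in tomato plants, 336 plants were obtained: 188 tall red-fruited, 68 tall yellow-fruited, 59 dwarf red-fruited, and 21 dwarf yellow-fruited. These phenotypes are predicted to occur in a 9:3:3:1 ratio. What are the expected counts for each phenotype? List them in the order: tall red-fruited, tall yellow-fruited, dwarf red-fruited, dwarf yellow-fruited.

The 9:3:3:1 ratio has 16 parts, so with N = 336 the expected counts are:
  tall red-fruited: 336 × 9/16 = 189
  tall yellow-fruited: 336 × 3/16 = 63
  dwarf red-fruited: 336 × 3/16 = 63
  dwarf yellow-fruited: 336 × 1/16 = 21

189, 63, 63, 21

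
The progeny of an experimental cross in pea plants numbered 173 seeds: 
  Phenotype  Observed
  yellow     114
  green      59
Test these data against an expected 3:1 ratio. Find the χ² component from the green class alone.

5.736

Expected counts for N = 173 under a 3:1 ratio (total parts = 4):
  yellow: 173 × 3/4 = 129.75
  green: 173 × 1/4 = 43.25
Contribution of green: (59 − 43.25)² / 43.25 = 5.7355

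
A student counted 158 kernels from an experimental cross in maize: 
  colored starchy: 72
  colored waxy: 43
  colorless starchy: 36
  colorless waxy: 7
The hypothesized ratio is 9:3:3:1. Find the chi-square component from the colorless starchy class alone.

Total ratio parts = 16. Expected numbers out of 158:
  colored starchy: 158 × 9/16 = 88.875
  colored waxy: 158 × 3/16 = 29.625
  colorless starchy: 158 × 3/16 = 29.625
  colorless waxy: 158 × 1/16 = 9.875
Contribution of colorless starchy: (36 − 29.625)² / 29.625 = 1.3718

1.372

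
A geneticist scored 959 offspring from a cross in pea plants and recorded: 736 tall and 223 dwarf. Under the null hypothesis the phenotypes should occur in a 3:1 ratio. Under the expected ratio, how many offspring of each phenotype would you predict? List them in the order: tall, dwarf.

Expected counts for N = 959 under a 3:1 ratio (total parts = 4):
  tall: 959 × 3/4 = 719.25
  dwarf: 959 × 1/4 = 239.75

719.25, 239.75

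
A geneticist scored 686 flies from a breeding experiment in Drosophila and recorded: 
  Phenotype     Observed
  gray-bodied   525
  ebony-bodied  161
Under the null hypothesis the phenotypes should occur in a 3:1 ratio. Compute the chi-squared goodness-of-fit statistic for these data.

0.857

Under the 3:1 hypothesis (Σ ratio = 4, N = 686):
  gray-bodied: 686 × 3/4 = 514.5
  ebony-bodied: 686 × 1/4 = 171.5
χ² = Σ (O − E)² / E
  gray-bodied: (525 − 514.5)² / 514.5 = 0.2143
  ebony-bodied: (161 − 171.5)² / 171.5 = 0.6429
χ² = 0.2143 + 0.6429 = 0.8572 ≈ 0.857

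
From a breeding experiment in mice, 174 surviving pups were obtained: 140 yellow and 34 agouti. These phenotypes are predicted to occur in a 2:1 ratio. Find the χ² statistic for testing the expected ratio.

Under the 2:1 hypothesis (Σ ratio = 3, N = 174):
  yellow: 174 × 2/3 = 116
  agouti: 174 × 1/3 = 58
χ² = Σ (O − E)² / E
  yellow: (140 − 116)² / 116 = 4.9655
  agouti: (34 − 58)² / 58 = 9.9310
χ² = 4.9655 + 9.9310 = 14.8965 ≈ 14.897

14.897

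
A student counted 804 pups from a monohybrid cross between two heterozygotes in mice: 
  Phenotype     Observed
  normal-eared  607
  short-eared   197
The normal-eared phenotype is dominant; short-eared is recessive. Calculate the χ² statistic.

For a monohybrid cross between heterozygotes with complete dominance, the expected phenotypic ratio is 3:1.
Expected counts for N = 804 under a 3:1 ratio (total parts = 4):
  normal-eared: 804 × 3/4 = 603
  short-eared: 804 × 1/4 = 201
χ² = Σ (O − E)² / E
  normal-eared: (607 − 603)² / 603 = 0.0265
  short-eared: (197 − 201)² / 201 = 0.0796
χ² = 0.0265 + 0.0796 = 0.1061 ≈ 0.106

0.106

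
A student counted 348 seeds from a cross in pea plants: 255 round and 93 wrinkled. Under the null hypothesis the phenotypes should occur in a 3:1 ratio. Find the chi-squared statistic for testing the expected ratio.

0.552

Under the 3:1 hypothesis (Σ ratio = 4, N = 348):
  round: 348 × 3/4 = 261
  wrinkled: 348 × 1/4 = 87
χ² = Σ (O − E)² / E
  round: (255 − 261)² / 261 = 0.1379
  wrinkled: (93 − 87)² / 87 = 0.4138
χ² = 0.1379 + 0.4138 = 0.5517 ≈ 0.552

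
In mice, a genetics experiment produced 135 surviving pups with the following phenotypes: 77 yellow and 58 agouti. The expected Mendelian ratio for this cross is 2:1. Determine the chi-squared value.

5.633

Under the 2:1 hypothesis (Σ ratio = 3, N = 135):
  yellow: 135 × 2/3 = 90
  agouti: 135 × 1/3 = 45
χ² = Σ (O − E)² / E
  yellow: (77 − 90)² / 90 = 1.8778
  agouti: (58 − 45)² / 45 = 3.7556
χ² = 1.8778 + 3.7556 = 5.6334 ≈ 5.633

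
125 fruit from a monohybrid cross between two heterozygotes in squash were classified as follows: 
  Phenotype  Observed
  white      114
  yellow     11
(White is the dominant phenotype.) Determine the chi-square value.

For a monohybrid cross between heterozygotes with complete dominance, the expected phenotypic ratio is 3:1.
Under the 3:1 hypothesis (Σ ratio = 4, N = 125):
  white: 125 × 3/4 = 93.75
  yellow: 125 × 1/4 = 31.25
χ² = Σ (O − E)² / E
  white: (114 − 93.75)² / 93.75 = 4.3740
  yellow: (11 − 31.25)² / 31.25 = 13.1220
χ² = 4.3740 + 13.1220 = 17.496

17.496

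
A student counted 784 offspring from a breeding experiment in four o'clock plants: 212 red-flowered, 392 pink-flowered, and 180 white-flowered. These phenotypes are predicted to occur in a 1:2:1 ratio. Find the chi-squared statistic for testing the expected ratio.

Under the 1:2:1 hypothesis (Σ ratio = 4, N = 784):
  red-flowered: 784 × 1/4 = 196
  pink-flowered: 784 × 2/4 = 392
  white-flowered: 784 × 1/4 = 196
χ² = Σ (O − E)² / E
  red-flowered: (212 − 196)² / 196 = 1.3061
  pink-flowered: (392 − 392)² / 392 = 0.0000
  white-flowered: (180 − 196)² / 196 = 1.3061
χ² = 1.3061 + 0.0000 + 1.3061 = 2.6122 ≈ 2.612

2.612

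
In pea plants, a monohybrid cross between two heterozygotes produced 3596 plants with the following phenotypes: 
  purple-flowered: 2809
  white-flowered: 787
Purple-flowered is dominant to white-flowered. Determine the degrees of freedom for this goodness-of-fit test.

1

For a monohybrid cross between heterozygotes with complete dominance, the expected phenotypic ratio is 3:1.
A goodness-of-fit test with 2 phenotype classes has df = 2 − 1 = 1.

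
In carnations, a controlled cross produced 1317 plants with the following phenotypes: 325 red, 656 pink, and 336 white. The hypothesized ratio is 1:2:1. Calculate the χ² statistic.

0.203

Expected counts for N = 1317 under a 1:2:1 ratio (total parts = 4):
  red: 1317 × 1/4 = 329.25
  pink: 1317 × 2/4 = 658.5
  white: 1317 × 1/4 = 329.25
χ² = Σ (O − E)² / E
  red: (325 − 329.25)² / 329.25 = 0.0549
  pink: (656 − 658.5)² / 658.5 = 0.0095
  white: (336 − 329.25)² / 329.25 = 0.1384
χ² = 0.0549 + 0.0095 + 0.1384 = 0.2028 ≈ 0.203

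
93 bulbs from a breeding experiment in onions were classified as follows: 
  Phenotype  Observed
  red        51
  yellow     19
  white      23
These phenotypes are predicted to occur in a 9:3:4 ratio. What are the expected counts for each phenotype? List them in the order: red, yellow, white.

Under the 9:3:4 hypothesis (Σ ratio = 16, N = 93):
  red: 93 × 9/16 = 52.3125
  yellow: 93 × 3/16 = 17.4375
  white: 93 × 4/16 = 23.25

52.3125, 17.4375, 23.25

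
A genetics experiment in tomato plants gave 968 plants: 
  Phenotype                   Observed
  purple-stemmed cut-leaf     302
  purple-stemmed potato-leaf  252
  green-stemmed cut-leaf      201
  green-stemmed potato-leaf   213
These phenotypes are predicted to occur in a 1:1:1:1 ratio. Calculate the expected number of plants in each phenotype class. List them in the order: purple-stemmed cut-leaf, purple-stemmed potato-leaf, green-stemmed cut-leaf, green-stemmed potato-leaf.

The 1:1:1:1 ratio has 4 parts, so with N = 968 the expected counts are:
  purple-stemmed cut-leaf: 968 × 1/4 = 242
  purple-stemmed potato-leaf: 968 × 1/4 = 242
  green-stemmed cut-leaf: 968 × 1/4 = 242
  green-stemmed potato-leaf: 968 × 1/4 = 242

242, 242, 242, 242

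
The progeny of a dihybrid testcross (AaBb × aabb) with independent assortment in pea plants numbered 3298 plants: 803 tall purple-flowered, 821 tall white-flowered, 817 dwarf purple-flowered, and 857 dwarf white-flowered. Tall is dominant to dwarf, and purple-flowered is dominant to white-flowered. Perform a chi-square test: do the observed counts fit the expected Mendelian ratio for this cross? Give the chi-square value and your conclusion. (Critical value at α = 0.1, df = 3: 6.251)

1.925; consistent

A dihybrid testcross with independent assortment gives a 1:1:1:1 ratio.
Under the 1:1:1:1 hypothesis (Σ ratio = 4, N = 3298):
  tall purple-flowered: 3298 × 1/4 = 824.5
  tall white-flowered: 3298 × 1/4 = 824.5
  dwarf purple-flowered: 3298 × 1/4 = 824.5
  dwarf white-flowered: 3298 × 1/4 = 824.5
χ² = Σ (O − E)² / E
  tall purple-flowered: (803 − 824.5)² / 824.5 = 0.5606
  tall white-flowered: (821 − 824.5)² / 824.5 = 0.0149
  dwarf purple-flowered: (817 − 824.5)² / 824.5 = 0.0682
  dwarf white-flowered: (857 − 824.5)² / 824.5 = 1.2811
χ² = 0.5606 + 0.0149 + 0.0682 + 1.2811 = 1.9248 ≈ 1.925
Degrees of freedom = 4 − 1 = 3; critical value at α = 0.1 is 6.251.
Since 1.925 < 6.251, we fail to reject the null hypothesis — the data are consistent with the 1:1:1:1 ratio.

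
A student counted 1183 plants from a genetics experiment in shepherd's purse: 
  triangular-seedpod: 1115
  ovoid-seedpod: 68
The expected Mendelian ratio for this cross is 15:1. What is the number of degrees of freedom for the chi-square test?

A goodness-of-fit test with 2 phenotype classes has df = 2 − 1 = 1.

1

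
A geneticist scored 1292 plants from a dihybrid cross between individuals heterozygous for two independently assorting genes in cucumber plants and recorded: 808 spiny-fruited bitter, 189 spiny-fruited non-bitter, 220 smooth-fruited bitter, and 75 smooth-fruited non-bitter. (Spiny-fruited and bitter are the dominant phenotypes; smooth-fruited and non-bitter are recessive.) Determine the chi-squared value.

A dihybrid F₂ with independent assortment and complete dominance at both loci gives a 9:3:3:1 phenotypic ratio.
Under the 9:3:3:1 hypothesis (Σ ratio = 16, N = 1292):
  spiny-fruited bitter: 1292 × 9/16 = 726.75
  spiny-fruited non-bitter: 1292 × 3/16 = 242.25
  smooth-fruited bitter: 1292 × 3/16 = 242.25
  smooth-fruited non-bitter: 1292 × 1/16 = 80.75
χ² = Σ (O − E)² / E
  spiny-fruited bitter: (808 − 726.75)² / 726.75 = 9.0837
  spiny-fruited non-bitter: (189 − 242.25)² / 242.25 = 11.7051
  smooth-fruited bitter: (220 − 242.25)² / 242.25 = 2.0436
  smooth-fruited non-bitter: (75 − 80.75)² / 80.75 = 0.4094
χ² = 9.0837 + 11.7051 + 2.0436 + 0.4094 = 23.2418 ≈ 23.242

23.242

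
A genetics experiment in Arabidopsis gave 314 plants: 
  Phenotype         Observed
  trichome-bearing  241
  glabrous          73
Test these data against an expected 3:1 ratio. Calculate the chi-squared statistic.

Under the 3:1 hypothesis (Σ ratio = 4, N = 314):
  trichome-bearing: 314 × 3/4 = 235.5
  glabrous: 314 × 1/4 = 78.5
χ² = Σ (O − E)² / E
  trichome-bearing: (241 − 235.5)² / 235.5 = 0.1285
  glabrous: (73 − 78.5)² / 78.5 = 0.3854
χ² = 0.1285 + 0.3854 = 0.5139 ≈ 0.514

0.514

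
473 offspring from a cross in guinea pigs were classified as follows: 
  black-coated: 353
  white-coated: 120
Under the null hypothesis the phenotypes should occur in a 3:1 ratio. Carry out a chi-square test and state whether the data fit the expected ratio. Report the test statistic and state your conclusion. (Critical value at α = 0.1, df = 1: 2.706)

0.035; consistent

Under the 3:1 hypothesis (Σ ratio = 4, N = 473):
  black-coated: 473 × 3/4 = 354.75
  white-coated: 473 × 1/4 = 118.25
χ² = Σ (O − E)² / E
  black-coated: (353 − 354.75)² / 354.75 = 0.0086
  white-coated: (120 − 118.25)² / 118.25 = 0.0259
χ² = 0.0086 + 0.0259 = 0.0345 ≈ 0.035
Degrees of freedom = 2 − 1 = 1; critical value at α = 0.1 is 2.706.
Since 0.035 < 2.706, we fail to reject the null hypothesis — the data are consistent with the 3:1 ratio.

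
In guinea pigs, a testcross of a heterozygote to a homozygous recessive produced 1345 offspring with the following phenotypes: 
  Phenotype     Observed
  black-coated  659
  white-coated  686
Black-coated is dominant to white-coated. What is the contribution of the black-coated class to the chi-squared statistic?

A testcross of a heterozygote (Aa × aa) gives a 1:1 phenotypic ratio.
The 1:1 ratio has 2 parts, so with N = 1345 the expected counts are:
  black-coated: 1345 × 1/2 = 672.5
  white-coated: 1345 × 1/2 = 672.5
Contribution of black-coated: (659 − 672.5)² / 672.5 = 0.2710

0.271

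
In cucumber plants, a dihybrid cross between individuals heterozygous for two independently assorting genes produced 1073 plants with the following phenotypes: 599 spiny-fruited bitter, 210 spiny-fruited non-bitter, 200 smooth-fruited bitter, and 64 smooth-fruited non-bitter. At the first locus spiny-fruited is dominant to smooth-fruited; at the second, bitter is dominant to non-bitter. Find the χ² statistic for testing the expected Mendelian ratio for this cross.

0.567

A dihybrid F₂ with independent assortment and complete dominance at both loci gives a 9:3:3:1 phenotypic ratio.
The 9:3:3:1 ratio has 16 parts, so with N = 1073 the expected counts are:
  spiny-fruited bitter: 1073 × 9/16 = 603.5625
  spiny-fruited non-bitter: 1073 × 3/16 = 201.1875
  smooth-fruited bitter: 1073 × 3/16 = 201.1875
  smooth-fruited non-bitter: 1073 × 1/16 = 67.0625
χ² = Σ (O − E)² / E
  spiny-fruited bitter: (599 − 603.5625)² / 603.5625 = 0.0345
  spiny-fruited non-bitter: (210 − 201.1875)² / 201.1875 = 0.3860
  smooth-fruited bitter: (200 − 201.1875)² / 201.1875 = 0.0070
  smooth-fruited non-bitter: (64 − 67.0625)² / 67.0625 = 0.1399
χ² = 0.0345 + 0.3860 + 0.0070 + 0.1399 = 0.5674 ≈ 0.567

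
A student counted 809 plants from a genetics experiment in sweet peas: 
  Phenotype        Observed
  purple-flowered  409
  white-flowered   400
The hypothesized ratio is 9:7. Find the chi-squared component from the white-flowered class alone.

Total ratio parts = 16. Expected numbers out of 809:
  purple-flowered: 809 × 9/16 = 455.0625
  white-flowered: 809 × 7/16 = 353.9375
Contribution of white-flowered: (400 − 353.9375)² / 353.9375 = 5.9947

5.995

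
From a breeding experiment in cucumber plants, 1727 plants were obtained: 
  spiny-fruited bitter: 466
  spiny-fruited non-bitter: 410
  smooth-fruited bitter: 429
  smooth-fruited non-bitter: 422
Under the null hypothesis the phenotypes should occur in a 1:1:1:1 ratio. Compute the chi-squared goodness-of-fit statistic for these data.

4.050

Under the 1:1:1:1 hypothesis (Σ ratio = 4, N = 1727):
  spiny-fruited bitter: 1727 × 1/4 = 431.75
  spiny-fruited non-bitter: 1727 × 1/4 = 431.75
  smooth-fruited bitter: 1727 × 1/4 = 431.75
  smooth-fruited non-bitter: 1727 × 1/4 = 431.75
χ² = Σ (O − E)² / E
  spiny-fruited bitter: (466 − 431.75)² / 431.75 = 2.7170
  spiny-fruited non-bitter: (410 − 431.75)² / 431.75 = 1.0957
  smooth-fruited bitter: (429 − 431.75)² / 431.75 = 0.0175
  smooth-fruited non-bitter: (422 − 431.75)² / 431.75 = 0.2202
χ² = 2.7170 + 1.0957 + 0.0175 + 0.2202 = 4.0504 ≈ 4.050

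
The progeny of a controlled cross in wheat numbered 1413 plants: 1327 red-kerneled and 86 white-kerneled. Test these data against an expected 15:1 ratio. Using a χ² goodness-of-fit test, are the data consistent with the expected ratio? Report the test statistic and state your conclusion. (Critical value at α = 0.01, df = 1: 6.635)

0.065; consistent

Under the 15:1 hypothesis (Σ ratio = 16, N = 1413):
  red-kerneled: 1413 × 15/16 = 1324.6875
  white-kerneled: 1413 × 1/16 = 88.3125
χ² = Σ (O − E)² / E
  red-kerneled: (1327 − 1324.6875)² / 1324.6875 = 0.0040
  white-kerneled: (86 − 88.3125)² / 88.3125 = 0.0606
χ² = 0.0040 + 0.0606 = 0.0646 ≈ 0.065
Degrees of freedom = 2 − 1 = 1; critical value at α = 0.01 is 6.635.
Since 0.065 < 6.635, we fail to reject the null hypothesis — the data are consistent with the 15:1 ratio.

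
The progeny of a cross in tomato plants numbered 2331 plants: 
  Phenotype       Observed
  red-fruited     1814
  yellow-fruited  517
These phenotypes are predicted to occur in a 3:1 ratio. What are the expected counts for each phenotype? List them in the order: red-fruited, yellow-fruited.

The 3:1 ratio has 4 parts, so with N = 2331 the expected counts are:
  red-fruited: 2331 × 3/4 = 1748.25
  yellow-fruited: 2331 × 1/4 = 582.75

1748.25, 582.75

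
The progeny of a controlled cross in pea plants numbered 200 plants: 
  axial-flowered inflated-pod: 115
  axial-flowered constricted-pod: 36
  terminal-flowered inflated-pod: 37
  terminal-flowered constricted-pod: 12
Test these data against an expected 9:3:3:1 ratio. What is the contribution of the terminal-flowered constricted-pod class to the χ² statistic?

0.020

Under the 9:3:3:1 hypothesis (Σ ratio = 16, N = 200):
  axial-flowered inflated-pod: 200 × 9/16 = 112.5
  axial-flowered constricted-pod: 200 × 3/16 = 37.5
  terminal-flowered inflated-pod: 200 × 3/16 = 37.5
  terminal-flowered constricted-pod: 200 × 1/16 = 12.5
Contribution of terminal-flowered constricted-pod: (12 − 12.5)² / 12.5 = 0.0200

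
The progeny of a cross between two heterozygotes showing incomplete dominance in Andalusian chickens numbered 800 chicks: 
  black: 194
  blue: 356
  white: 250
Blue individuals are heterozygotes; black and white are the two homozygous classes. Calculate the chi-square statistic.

With incomplete dominance, a heterozygote × heterozygote cross gives a 1:2:1 phenotypic ratio.
Expected counts for N = 800 under a 1:2:1 ratio (total parts = 4):
  black: 800 × 1/4 = 200
  blue: 800 × 2/4 = 400
  white: 800 × 1/4 = 200
χ² = Σ (O − E)² / E
  black: (194 − 200)² / 200 = 0.1800
  blue: (356 − 400)² / 400 = 4.8400
  white: (250 − 200)² / 200 = 12.5000
χ² = 0.1800 + 4.8400 + 12.5000 = 17.520

17.520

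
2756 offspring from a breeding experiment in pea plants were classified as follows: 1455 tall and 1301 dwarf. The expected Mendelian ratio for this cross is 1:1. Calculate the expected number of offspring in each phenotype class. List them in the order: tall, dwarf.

Expected counts for N = 2756 under a 1:1 ratio (total parts = 2):
  tall: 2756 × 1/2 = 1378
  dwarf: 2756 × 1/2 = 1378

1378, 1378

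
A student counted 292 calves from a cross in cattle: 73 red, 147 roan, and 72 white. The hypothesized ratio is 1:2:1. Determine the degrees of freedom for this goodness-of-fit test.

2

A goodness-of-fit test with 3 phenotype classes has df = 3 − 1 = 2.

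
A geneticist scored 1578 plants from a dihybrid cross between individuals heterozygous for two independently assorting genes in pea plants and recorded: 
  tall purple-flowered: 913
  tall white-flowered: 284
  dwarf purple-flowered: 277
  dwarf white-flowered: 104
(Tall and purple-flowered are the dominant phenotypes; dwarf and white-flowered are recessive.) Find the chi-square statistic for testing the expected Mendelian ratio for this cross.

2.699

A dihybrid F₂ with independent assortment and complete dominance at both loci gives a 9:3:3:1 phenotypic ratio.
The 9:3:3:1 ratio has 16 parts, so with N = 1578 the expected counts are:
  tall purple-flowered: 1578 × 9/16 = 887.625
  tall white-flowered: 1578 × 3/16 = 295.875
  dwarf purple-flowered: 1578 × 3/16 = 295.875
  dwarf white-flowered: 1578 × 1/16 = 98.625
χ² = Σ (O − E)² / E
  tall purple-flowered: (913 − 887.625)² / 887.625 = 0.7254
  tall white-flowered: (284 − 295.875)² / 295.875 = 0.4766
  dwarf purple-flowered: (277 − 295.875)² / 295.875 = 1.2041
  dwarf white-flowered: (104 − 98.625)² / 98.625 = 0.2929
χ² = 0.7254 + 0.4766 + 1.2041 + 0.2929 = 2.699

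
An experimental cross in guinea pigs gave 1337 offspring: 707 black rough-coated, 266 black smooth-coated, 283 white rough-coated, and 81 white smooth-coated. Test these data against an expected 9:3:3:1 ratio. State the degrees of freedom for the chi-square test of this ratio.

3

A goodness-of-fit test with 4 phenotype classes has df = 4 − 1 = 3.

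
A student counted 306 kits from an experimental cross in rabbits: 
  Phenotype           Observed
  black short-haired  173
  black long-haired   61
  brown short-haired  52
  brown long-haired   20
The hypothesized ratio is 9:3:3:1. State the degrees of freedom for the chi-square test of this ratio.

3

A goodness-of-fit test with 4 phenotype classes has df = 4 − 1 = 3.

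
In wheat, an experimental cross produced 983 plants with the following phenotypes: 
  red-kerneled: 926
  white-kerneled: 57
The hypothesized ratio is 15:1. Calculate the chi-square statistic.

0.342

The 15:1 ratio has 16 parts, so with N = 983 the expected counts are:
  red-kerneled: 983 × 15/16 = 921.5625
  white-kerneled: 983 × 1/16 = 61.4375
χ² = Σ (O − E)² / E
  red-kerneled: (926 − 921.5625)² / 921.5625 = 0.0214
  white-kerneled: (57 − 61.4375)² / 61.4375 = 0.3205
χ² = 0.0214 + 0.3205 = 0.3419 ≈ 0.342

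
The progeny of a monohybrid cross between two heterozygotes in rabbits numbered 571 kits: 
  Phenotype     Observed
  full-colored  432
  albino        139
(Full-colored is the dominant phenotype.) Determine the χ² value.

For a monohybrid cross between heterozygotes with complete dominance, the expected phenotypic ratio is 3:1.
Expected counts for N = 571 under a 3:1 ratio (total parts = 4):
  full-colored: 571 × 3/4 = 428.25
  albino: 571 × 1/4 = 142.75
χ² = Σ (O − E)² / E
  full-colored: (432 − 428.25)² / 428.25 = 0.0328
  albino: (139 − 142.75)² / 142.75 = 0.0985
χ² = 0.0328 + 0.0985 = 0.1313 ≈ 0.131

0.131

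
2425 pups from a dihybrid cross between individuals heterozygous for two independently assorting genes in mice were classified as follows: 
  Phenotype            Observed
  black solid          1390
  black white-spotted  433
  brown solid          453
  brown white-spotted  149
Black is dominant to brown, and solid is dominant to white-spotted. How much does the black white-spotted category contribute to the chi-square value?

1.034

A dihybrid F₂ with independent assortment and complete dominance at both loci gives a 9:3:3:1 phenotypic ratio.
Total ratio parts = 16. Expected numbers out of 2425:
  black solid: 2425 × 9/16 = 1364.0625
  black white-spotted: 2425 × 3/16 = 454.6875
  brown solid: 2425 × 3/16 = 454.6875
  brown white-spotted: 2425 × 1/16 = 151.5625
Contribution of black white-spotted: (433 − 454.6875)² / 454.6875 = 1.0344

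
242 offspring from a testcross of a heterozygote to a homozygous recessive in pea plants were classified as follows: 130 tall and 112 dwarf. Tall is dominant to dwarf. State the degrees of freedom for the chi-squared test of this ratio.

A testcross of a heterozygote (Aa × aa) gives a 1:1 phenotypic ratio.
A goodness-of-fit test with 2 phenotype classes has df = 2 − 1 = 1.

1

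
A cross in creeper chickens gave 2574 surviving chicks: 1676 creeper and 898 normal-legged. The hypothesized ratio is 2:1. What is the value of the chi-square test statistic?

2.797

Total ratio parts = 3. Expected numbers out of 2574:
  creeper: 2574 × 2/3 = 1716
  normal-legged: 2574 × 1/3 = 858
χ² = Σ (O − E)² / E
  creeper: (1676 − 1716)² / 1716 = 0.9324
  normal-legged: (898 − 858)² / 858 = 1.8648
χ² = 0.9324 + 1.8648 = 2.7972 ≈ 2.797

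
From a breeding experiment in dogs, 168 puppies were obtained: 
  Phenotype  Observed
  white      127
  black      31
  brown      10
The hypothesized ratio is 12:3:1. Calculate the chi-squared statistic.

Under the 12:3:1 hypothesis (Σ ratio = 16, N = 168):
  white: 168 × 12/16 = 126
  black: 168 × 3/16 = 31.5
  brown: 168 × 1/16 = 10.5
χ² = Σ (O − E)² / E
  white: (127 − 126)² / 126 = 0.0079
  black: (31 − 31.5)² / 31.5 = 0.0079
  brown: (10 − 10.5)² / 10.5 = 0.0238
χ² = 0.0079 + 0.0079 + 0.0238 = 0.0396 ≈ 0.040

0.040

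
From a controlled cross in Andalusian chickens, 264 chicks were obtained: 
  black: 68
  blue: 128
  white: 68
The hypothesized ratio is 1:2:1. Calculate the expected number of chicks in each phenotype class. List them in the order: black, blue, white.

Under the 1:2:1 hypothesis (Σ ratio = 4, N = 264):
  black: 264 × 1/4 = 66
  blue: 264 × 2/4 = 132
  white: 264 × 1/4 = 66

66, 132, 66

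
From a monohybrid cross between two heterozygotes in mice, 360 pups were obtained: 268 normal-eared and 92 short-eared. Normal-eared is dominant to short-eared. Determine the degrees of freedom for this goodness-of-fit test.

For a monohybrid cross between heterozygotes with complete dominance, the expected phenotypic ratio is 3:1.
A goodness-of-fit test with 2 phenotype classes has df = 2 − 1 = 1.

1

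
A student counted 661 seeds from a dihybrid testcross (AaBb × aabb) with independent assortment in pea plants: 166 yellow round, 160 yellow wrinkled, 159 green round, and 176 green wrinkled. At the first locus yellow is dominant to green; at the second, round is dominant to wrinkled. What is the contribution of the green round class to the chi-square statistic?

A dihybrid testcross with independent assortment gives a 1:1:1:1 ratio.
The 1:1:1:1 ratio has 4 parts, so with N = 661 the expected counts are:
  yellow round: 661 × 1/4 = 165.25
  yellow wrinkled: 661 × 1/4 = 165.25
  green round: 661 × 1/4 = 165.25
  green wrinkled: 661 × 1/4 = 165.25
Contribution of green round: (159 − 165.25)² / 165.25 = 0.2364

0.236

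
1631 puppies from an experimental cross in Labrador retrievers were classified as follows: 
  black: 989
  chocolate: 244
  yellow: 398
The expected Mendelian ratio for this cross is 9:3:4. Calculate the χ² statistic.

18.309

The 9:3:4 ratio has 16 parts, so with N = 1631 the expected counts are:
  black: 1631 × 9/16 = 917.4375
  chocolate: 1631 × 3/16 = 305.8125
  yellow: 1631 × 4/16 = 407.75
χ² = Σ (O − E)² / E
  black: (989 − 917.4375)² / 917.4375 = 5.5821
  chocolate: (244 − 305.8125)² / 305.8125 = 12.4939
  yellow: (398 − 407.75)² / 407.75 = 0.2331
χ² = 5.5821 + 12.4939 + 0.2331 = 18.3091 ≈ 18.309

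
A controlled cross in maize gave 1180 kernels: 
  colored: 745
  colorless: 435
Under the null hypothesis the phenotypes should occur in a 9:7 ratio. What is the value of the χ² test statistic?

Expected counts for N = 1180 under a 9:7 ratio (total parts = 16):
  colored: 1180 × 9/16 = 663.75
  colorless: 1180 × 7/16 = 516.25
χ² = Σ (O − E)² / E
  colored: (745 − 663.75)² / 663.75 = 9.9459
  colorless: (435 − 516.25)² / 516.25 = 12.7875
χ² = 9.9459 + 12.7875 = 22.7334 ≈ 22.733

22.733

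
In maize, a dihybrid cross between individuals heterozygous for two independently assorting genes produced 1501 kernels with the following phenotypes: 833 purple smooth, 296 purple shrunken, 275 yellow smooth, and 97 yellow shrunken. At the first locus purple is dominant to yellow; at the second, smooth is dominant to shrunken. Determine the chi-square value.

1.161

A dihybrid F₂ with independent assortment and complete dominance at both loci gives a 9:3:3:1 phenotypic ratio.
Under the 9:3:3:1 hypothesis (Σ ratio = 16, N = 1501):
  purple smooth: 1501 × 9/16 = 844.3125
  purple shrunken: 1501 × 3/16 = 281.4375
  yellow smooth: 1501 × 3/16 = 281.4375
  yellow shrunken: 1501 × 1/16 = 93.8125
χ² = Σ (O − E)² / E
  purple smooth: (833 − 844.3125)² / 844.3125 = 0.1516
  purple shrunken: (296 − 281.4375)² / 281.4375 = 0.7535
  yellow smooth: (275 − 281.4375)² / 281.4375 = 0.1472
  yellow shrunken: (97 − 93.8125)² / 93.8125 = 0.1083
χ² = 0.1516 + 0.7535 + 0.1472 + 0.1083 = 1.1606 ≈ 1.161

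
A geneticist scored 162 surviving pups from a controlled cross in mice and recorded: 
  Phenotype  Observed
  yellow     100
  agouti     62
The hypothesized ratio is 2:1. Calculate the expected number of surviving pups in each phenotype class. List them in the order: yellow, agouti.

Total ratio parts = 3. Expected numbers out of 162:
  yellow: 162 × 2/3 = 108
  agouti: 162 × 1/3 = 54

108, 54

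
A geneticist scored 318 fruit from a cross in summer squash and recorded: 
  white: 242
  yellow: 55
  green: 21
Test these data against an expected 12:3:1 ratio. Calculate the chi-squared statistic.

0.474

Expected counts for N = 318 under a 12:3:1 ratio (total parts = 16):
  white: 318 × 12/16 = 238.5
  yellow: 318 × 3/16 = 59.625
  green: 318 × 1/16 = 19.875
χ² = Σ (O − E)² / E
  white: (242 − 238.5)² / 238.5 = 0.0514
  yellow: (55 − 59.625)² / 59.625 = 0.3588
  green: (21 − 19.875)² / 19.875 = 0.0637
χ² = 0.0514 + 0.3588 + 0.0637 = 0.4739 ≈ 0.474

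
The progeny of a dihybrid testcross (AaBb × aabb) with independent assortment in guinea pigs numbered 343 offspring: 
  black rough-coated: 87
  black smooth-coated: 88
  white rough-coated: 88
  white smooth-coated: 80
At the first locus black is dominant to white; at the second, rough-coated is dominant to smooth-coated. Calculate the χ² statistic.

0.522

A dihybrid testcross with independent assortment gives a 1:1:1:1 ratio.
Total ratio parts = 4. Expected numbers out of 343:
  black rough-coated: 343 × 1/4 = 85.75
  black smooth-coated: 343 × 1/4 = 85.75
  white rough-coated: 343 × 1/4 = 85.75
  white smooth-coated: 343 × 1/4 = 85.75
χ² = Σ (O − E)² / E
  black rough-coated: (87 − 85.75)² / 85.75 = 0.0182
  black smooth-coated: (88 − 85.75)² / 85.75 = 0.0590
  white rough-coated: (88 − 85.75)² / 85.75 = 0.0590
  white smooth-coated: (80 − 85.75)² / 85.75 = 0.3856
χ² = 0.0182 + 0.0590 + 0.0590 + 0.3856 = 0.5218 ≈ 0.522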